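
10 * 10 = 100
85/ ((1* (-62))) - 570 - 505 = -66735/ 62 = -1076.37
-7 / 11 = -0.64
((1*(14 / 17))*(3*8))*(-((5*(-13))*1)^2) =-1419600 / 17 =-83505.88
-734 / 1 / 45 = -16.31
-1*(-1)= 1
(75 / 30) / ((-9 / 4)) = -10 / 9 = -1.11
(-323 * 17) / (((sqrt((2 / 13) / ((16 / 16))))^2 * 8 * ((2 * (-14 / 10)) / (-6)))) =-1070745 / 112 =-9560.22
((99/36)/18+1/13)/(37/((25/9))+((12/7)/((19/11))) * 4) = 714875/53809704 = 0.01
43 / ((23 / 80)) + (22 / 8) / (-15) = 206147 / 1380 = 149.38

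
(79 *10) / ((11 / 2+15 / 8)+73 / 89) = 112496 / 1167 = 96.40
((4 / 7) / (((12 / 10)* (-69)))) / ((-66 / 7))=5 / 6831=0.00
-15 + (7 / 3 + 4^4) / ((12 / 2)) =505 / 18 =28.06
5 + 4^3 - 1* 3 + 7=73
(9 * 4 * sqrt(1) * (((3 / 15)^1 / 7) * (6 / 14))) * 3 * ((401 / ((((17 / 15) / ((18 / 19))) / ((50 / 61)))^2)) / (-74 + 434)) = 13154805000 / 19022202241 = 0.69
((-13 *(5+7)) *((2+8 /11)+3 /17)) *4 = -338832 /187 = -1811.94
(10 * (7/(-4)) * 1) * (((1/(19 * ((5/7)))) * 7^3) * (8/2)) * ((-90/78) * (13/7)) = 72030/19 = 3791.05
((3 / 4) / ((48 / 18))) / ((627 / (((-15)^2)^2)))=151875 / 6688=22.71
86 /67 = 1.28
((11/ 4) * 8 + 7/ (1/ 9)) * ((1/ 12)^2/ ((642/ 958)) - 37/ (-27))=5424955/ 46224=117.36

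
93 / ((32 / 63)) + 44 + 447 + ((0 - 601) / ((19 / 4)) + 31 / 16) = 334099 / 608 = 549.50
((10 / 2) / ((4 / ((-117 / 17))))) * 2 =-585 / 34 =-17.21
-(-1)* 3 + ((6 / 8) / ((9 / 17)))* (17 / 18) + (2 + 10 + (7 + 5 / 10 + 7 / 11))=24.47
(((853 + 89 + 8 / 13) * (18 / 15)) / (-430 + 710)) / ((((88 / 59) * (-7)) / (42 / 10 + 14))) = -98589 / 14000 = -7.04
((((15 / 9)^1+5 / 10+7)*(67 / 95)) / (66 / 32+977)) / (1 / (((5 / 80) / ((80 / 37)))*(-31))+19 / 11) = 74389832 / 6886976265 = 0.01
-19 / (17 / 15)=-285 / 17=-16.76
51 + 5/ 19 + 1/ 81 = 78913/ 1539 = 51.28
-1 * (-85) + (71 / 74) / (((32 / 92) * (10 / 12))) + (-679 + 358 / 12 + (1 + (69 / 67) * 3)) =-165627041 / 297480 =-556.77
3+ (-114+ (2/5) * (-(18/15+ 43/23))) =-64531/575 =-112.23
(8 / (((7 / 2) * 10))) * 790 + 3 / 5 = 6341 / 35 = 181.17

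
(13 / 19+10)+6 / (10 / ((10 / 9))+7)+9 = 20.06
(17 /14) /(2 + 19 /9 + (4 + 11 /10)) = 765 /5803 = 0.13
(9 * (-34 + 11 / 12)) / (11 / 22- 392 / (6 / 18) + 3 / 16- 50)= 1588 / 6535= 0.24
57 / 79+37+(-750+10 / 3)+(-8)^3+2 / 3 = -96402 / 79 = -1220.28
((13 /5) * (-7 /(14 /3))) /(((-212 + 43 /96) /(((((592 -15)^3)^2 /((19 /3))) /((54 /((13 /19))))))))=49892075461468672328 /36657745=1361024129047.45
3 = 3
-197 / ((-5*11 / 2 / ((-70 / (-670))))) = 2758 / 3685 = 0.75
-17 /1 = -17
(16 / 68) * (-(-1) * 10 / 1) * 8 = 320 / 17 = 18.82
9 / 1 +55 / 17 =208 / 17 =12.24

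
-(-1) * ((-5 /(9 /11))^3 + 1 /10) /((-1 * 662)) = 1663021 /4825980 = 0.34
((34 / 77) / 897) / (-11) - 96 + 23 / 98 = -95.77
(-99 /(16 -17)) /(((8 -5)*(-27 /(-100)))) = 1100 /9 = 122.22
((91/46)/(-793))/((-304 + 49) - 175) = 7/1206580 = 0.00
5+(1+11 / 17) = 113 / 17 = 6.65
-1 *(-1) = 1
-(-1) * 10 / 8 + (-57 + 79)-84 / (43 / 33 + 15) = 19473 / 1076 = 18.10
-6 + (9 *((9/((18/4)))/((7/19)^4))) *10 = 23443374/2401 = 9764.00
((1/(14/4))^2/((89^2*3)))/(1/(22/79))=0.00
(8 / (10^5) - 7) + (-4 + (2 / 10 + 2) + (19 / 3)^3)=82767527 / 337500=245.24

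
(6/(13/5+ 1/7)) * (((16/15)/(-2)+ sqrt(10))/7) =0.82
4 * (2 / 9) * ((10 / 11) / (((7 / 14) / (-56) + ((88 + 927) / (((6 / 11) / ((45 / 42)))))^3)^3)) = 7193231360 / 4431038670345078362398355353127902353039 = 0.00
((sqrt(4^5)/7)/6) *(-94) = -1504/21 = -71.62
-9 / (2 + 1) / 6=-1 / 2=-0.50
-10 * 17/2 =-85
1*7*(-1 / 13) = -7 / 13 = -0.54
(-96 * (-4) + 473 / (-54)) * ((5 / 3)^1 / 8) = 78.18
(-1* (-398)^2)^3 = -3974645798323264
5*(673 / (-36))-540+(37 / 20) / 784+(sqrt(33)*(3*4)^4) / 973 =-89395267 / 141120+20736*sqrt(33) / 973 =-511.05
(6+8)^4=38416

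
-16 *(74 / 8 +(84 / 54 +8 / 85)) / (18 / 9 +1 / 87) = -3868948 / 44625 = -86.70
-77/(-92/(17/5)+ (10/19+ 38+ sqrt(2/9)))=-59221404/8804849+ 3442857*sqrt(2)/17609698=-6.45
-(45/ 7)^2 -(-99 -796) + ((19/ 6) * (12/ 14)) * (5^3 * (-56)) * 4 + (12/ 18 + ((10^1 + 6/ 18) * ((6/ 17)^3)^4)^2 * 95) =-3749689876186719073566919091844321292/ 49898954683247949982595105216787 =-75145.66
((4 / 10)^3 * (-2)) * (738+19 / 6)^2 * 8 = -632825888 / 1125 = -562511.90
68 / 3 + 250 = 818 / 3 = 272.67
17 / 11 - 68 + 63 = -38 / 11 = -3.45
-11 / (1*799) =-11 / 799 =-0.01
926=926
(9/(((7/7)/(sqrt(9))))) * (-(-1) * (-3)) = -81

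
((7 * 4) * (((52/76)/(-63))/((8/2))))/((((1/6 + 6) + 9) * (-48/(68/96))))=17/229824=0.00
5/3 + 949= 2852/3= 950.67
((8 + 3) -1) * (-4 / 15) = -8 / 3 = -2.67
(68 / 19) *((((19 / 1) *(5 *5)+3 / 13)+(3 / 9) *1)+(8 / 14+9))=9006056 / 5187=1736.27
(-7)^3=-343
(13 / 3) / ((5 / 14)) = 182 / 15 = 12.13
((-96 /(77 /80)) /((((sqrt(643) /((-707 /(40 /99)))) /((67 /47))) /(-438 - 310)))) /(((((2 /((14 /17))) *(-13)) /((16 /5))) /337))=19419610484736 *sqrt(643) /1964365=250682382.50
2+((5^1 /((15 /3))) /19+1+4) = 134 /19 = 7.05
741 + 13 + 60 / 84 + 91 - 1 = 5913 / 7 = 844.71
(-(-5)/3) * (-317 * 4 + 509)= -1265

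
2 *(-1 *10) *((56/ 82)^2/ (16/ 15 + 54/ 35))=-823200/ 230297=-3.57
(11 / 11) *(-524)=-524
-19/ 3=-6.33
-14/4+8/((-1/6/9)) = -871/2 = -435.50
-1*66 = -66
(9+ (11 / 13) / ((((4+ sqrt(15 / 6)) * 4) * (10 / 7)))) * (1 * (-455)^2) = 50552320 / 27-245245 * sqrt(10) / 216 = 1868717.72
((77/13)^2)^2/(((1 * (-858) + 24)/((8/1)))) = -140612164/11909937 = -11.81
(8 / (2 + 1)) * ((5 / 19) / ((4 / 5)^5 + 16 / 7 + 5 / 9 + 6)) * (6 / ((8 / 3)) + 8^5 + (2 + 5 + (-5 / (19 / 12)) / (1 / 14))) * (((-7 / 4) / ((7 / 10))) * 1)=-4081400859375 / 651654457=-6263.14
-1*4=-4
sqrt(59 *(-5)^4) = 25 *sqrt(59) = 192.03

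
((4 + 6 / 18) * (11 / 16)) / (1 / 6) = 143 / 8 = 17.88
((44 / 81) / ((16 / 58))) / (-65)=-319 / 10530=-0.03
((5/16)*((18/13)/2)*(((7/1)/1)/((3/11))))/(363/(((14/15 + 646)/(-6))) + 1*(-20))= -280203/1179100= -0.24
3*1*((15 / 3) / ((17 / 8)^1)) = 120 / 17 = 7.06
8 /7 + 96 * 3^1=2024 /7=289.14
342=342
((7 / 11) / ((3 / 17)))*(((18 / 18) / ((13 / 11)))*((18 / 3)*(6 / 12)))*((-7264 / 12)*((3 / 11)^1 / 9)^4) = -216104 / 46250919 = -0.00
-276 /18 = -46 /3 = -15.33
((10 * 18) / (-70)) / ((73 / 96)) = -3.38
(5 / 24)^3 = 125 / 13824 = 0.01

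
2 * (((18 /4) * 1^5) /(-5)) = -9 /5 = -1.80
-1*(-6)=6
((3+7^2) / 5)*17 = 884 / 5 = 176.80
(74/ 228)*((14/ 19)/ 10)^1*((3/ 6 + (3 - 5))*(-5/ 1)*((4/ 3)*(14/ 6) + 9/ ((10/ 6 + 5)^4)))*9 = 1162019299/ 231040000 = 5.03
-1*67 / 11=-67 / 11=-6.09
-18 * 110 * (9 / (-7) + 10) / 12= -10065 / 7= -1437.86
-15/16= -0.94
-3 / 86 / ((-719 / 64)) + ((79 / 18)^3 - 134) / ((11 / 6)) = -8916951301 / 330564564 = -26.97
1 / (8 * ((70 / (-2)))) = -1 / 280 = -0.00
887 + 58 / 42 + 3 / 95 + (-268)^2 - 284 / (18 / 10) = 434239489 / 5985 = 72554.63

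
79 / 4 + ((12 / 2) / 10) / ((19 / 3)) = 7541 / 380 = 19.84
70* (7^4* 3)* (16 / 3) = 2689120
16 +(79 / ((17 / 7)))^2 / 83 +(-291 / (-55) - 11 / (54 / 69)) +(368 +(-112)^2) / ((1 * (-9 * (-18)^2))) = 9974283037 / 641172510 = 15.56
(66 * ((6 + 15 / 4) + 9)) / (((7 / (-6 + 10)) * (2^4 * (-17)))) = -2475 / 952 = -2.60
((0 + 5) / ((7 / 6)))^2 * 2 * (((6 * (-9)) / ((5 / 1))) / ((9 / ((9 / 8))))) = -2430 / 49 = -49.59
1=1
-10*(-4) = 40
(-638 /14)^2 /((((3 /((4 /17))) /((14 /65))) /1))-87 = -1204747 /23205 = -51.92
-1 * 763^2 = -582169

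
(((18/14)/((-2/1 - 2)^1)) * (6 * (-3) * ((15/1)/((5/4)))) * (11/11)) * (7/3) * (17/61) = 2754/61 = 45.15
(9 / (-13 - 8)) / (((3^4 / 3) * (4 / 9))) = -1 / 28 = -0.04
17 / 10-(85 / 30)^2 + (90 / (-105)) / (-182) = -725003 / 114660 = -6.32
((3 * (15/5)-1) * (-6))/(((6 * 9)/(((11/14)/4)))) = -11/63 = -0.17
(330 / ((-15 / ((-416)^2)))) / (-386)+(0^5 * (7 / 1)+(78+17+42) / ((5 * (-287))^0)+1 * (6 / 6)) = 1930250 / 193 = 10001.30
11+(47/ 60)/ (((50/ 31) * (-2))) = 64543/ 6000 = 10.76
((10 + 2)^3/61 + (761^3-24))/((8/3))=80650128615/488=165266657.00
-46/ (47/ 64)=-2944/ 47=-62.64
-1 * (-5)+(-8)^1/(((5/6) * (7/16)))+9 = -278/35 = -7.94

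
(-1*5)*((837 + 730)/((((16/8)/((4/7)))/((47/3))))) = -736490/21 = -35070.95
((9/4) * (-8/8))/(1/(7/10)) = -63/40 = -1.58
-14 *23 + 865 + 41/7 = 3842/7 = 548.86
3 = 3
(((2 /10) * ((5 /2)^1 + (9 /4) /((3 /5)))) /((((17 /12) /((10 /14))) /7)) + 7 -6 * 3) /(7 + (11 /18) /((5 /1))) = -10080 /10897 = -0.93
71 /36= 1.97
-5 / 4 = -1.25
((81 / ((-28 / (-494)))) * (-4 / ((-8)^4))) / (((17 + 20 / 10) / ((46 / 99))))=-2691 / 78848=-0.03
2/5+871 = 4357/5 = 871.40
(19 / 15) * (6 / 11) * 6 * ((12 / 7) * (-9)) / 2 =-12312 / 385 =-31.98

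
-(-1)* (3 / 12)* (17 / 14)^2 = 289 / 784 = 0.37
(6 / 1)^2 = 36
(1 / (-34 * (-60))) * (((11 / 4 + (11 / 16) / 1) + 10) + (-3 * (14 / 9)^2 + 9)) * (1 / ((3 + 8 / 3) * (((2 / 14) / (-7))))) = -321293 / 4993920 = -0.06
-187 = -187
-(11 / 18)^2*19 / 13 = -2299 / 4212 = -0.55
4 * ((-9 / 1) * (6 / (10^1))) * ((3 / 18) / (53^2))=-18 / 14045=-0.00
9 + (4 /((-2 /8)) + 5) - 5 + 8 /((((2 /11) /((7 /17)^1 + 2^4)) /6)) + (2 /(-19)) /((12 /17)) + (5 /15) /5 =41915291 /9690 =4325.62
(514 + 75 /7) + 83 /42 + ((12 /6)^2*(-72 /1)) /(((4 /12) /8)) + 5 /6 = -134074 /21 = -6384.48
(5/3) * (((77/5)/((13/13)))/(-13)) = -77/39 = -1.97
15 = 15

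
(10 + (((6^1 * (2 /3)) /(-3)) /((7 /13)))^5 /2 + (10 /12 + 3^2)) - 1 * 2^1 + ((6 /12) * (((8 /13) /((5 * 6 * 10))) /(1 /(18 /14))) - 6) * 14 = -112.70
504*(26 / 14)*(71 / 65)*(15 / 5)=15336 / 5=3067.20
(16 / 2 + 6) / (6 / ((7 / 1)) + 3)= 98 / 27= 3.63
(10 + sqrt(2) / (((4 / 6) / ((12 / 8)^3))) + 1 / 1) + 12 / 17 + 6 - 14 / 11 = 81 * sqrt(2) / 16 + 3073 / 187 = 23.59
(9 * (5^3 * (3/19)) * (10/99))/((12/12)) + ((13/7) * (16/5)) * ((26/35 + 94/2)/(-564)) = 209852774/12033175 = 17.44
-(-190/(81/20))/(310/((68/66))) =12920/82863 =0.16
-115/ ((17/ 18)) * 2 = -4140/ 17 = -243.53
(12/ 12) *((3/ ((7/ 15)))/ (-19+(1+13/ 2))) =-90/ 161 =-0.56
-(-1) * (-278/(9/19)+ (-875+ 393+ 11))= -9521/9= -1057.89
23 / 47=0.49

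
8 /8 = 1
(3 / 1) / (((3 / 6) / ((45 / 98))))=2.76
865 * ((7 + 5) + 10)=19030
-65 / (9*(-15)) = 13 / 27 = 0.48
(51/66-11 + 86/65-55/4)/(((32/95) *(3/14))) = -313.86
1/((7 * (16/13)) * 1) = 13/112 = 0.12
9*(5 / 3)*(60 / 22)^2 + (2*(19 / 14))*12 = 122088 / 847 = 144.14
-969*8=-7752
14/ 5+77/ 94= 1701/ 470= 3.62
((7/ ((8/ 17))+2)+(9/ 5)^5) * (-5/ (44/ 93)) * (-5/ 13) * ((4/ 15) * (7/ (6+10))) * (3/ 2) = 52924347/ 2080000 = 25.44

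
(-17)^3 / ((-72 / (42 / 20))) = 34391 / 240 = 143.30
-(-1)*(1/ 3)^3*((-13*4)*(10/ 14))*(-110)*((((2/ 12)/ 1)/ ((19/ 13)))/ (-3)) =-185900/ 32319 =-5.75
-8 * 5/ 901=-40/ 901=-0.04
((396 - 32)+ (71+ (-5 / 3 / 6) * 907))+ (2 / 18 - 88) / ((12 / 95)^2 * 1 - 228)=183.44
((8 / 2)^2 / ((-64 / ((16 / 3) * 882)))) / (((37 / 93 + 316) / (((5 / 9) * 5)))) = -12152 / 1177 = -10.32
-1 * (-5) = 5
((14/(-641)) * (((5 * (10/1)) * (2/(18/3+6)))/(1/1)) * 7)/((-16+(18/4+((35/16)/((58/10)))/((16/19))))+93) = -0.02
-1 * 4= -4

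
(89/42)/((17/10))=445/357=1.25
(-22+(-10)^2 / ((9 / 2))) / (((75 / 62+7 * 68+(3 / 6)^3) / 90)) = 4960 / 118379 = 0.04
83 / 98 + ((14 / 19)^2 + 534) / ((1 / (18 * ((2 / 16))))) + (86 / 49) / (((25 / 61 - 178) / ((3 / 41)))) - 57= 1146.57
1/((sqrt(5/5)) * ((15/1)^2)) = 1/225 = 0.00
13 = 13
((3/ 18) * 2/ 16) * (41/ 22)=41/ 1056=0.04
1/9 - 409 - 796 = -10844/9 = -1204.89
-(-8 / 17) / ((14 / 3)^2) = 18 / 833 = 0.02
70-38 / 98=3411 / 49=69.61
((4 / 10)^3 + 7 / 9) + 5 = 6572 / 1125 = 5.84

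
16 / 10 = 8 / 5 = 1.60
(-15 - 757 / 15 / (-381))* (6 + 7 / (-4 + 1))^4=-1244016488 / 462915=-2687.35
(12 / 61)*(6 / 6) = 0.20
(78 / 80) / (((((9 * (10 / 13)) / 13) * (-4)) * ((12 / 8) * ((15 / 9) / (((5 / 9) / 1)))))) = -2197 / 21600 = -0.10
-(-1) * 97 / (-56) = -97 / 56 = -1.73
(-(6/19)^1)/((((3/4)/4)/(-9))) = 288/19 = 15.16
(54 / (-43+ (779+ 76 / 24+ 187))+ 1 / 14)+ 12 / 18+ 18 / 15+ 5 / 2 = 2623582 / 583485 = 4.50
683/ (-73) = -683/ 73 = -9.36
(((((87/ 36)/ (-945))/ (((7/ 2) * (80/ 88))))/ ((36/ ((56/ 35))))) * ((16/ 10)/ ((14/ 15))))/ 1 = -638/ 10418625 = -0.00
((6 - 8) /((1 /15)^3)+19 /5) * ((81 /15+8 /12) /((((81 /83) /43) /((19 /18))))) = -208147288531 /109350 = -1903496.01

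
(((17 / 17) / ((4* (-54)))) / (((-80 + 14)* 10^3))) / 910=1 / 12972960000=0.00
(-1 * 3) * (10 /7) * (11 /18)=-55 /21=-2.62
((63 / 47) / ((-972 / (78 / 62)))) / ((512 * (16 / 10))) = -455 / 214843392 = -0.00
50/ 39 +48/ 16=167/ 39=4.28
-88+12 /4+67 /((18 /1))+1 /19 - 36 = -40091 /342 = -117.23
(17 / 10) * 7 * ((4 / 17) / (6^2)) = 7 / 90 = 0.08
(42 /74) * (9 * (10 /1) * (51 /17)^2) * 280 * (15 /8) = 8930250 /37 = 241358.11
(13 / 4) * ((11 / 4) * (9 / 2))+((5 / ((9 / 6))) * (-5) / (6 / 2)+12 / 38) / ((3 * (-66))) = 21801959 / 541728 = 40.25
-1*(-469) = 469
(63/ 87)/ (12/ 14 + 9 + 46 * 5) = 147/ 48691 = 0.00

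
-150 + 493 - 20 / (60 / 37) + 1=995 / 3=331.67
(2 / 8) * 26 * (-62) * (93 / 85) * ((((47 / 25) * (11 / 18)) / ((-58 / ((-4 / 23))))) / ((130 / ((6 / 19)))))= -0.00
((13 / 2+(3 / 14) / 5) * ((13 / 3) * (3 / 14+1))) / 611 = 0.06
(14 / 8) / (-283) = -7 / 1132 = -0.01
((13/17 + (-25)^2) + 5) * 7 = 75061/17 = 4415.35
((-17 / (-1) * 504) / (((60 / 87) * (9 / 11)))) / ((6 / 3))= 37961 / 5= 7592.20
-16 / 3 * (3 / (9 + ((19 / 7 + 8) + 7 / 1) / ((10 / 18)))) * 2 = -1120 / 1431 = -0.78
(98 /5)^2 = 384.16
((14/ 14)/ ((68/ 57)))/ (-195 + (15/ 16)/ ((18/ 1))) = -72/ 16745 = -0.00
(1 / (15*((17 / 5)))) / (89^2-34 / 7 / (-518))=1813 / 732400290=0.00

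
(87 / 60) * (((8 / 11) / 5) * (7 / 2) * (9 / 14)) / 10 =261 / 5500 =0.05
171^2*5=146205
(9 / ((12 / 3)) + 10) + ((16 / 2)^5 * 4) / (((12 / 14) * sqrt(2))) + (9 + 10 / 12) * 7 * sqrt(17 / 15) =108214.41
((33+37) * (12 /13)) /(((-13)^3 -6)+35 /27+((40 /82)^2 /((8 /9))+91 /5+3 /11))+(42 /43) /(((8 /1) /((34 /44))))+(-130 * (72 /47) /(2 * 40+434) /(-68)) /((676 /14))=446293357167073353 /6880579116142090216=0.06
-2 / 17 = -0.12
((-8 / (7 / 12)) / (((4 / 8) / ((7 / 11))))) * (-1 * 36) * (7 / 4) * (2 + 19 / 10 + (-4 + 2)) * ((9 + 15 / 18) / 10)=564984 / 275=2054.49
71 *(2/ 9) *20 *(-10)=-28400/ 9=-3155.56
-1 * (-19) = 19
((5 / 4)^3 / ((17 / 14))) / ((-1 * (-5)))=175 / 544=0.32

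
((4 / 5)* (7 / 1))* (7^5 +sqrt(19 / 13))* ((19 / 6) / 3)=266* sqrt(247) / 585 +4470662 / 45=99355.19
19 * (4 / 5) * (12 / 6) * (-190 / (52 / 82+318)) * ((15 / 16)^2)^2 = -749300625 / 53510144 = -14.00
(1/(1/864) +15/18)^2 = 26925721/36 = 747936.69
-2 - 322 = -324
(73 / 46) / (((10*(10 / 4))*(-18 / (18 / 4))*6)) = -73 / 27600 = -0.00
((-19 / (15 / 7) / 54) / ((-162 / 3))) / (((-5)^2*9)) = 133 / 9841500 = 0.00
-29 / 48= -0.60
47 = 47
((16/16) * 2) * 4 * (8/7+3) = 232/7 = 33.14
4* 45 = 180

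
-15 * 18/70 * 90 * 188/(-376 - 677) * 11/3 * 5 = 103400/91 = 1136.26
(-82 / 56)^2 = 1681 / 784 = 2.14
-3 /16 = -0.19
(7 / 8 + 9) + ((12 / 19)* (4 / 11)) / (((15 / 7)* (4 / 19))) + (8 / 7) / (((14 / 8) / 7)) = 46063 / 3080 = 14.96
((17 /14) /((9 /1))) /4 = 0.03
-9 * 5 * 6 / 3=-90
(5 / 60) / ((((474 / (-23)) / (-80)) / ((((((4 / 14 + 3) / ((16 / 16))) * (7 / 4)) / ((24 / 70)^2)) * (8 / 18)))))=3240125 / 460728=7.03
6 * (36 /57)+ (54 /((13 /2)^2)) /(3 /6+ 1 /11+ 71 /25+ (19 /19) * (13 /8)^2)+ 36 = 13724963676 /343124249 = 40.00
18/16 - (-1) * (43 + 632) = 5409/8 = 676.12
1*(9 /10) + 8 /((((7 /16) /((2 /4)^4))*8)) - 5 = -277 /70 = -3.96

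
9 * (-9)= -81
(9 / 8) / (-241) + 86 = 165799 / 1928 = 86.00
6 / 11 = 0.55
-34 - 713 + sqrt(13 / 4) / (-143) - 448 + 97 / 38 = -45313 / 38 - sqrt(13) / 286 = -1192.46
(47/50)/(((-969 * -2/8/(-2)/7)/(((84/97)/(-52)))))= 9212/10182575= 0.00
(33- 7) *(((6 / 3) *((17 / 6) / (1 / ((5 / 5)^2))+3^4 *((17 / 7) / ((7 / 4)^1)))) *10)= 8809060 / 147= 59925.58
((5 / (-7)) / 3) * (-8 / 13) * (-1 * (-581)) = 85.13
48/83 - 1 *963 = -79881/83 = -962.42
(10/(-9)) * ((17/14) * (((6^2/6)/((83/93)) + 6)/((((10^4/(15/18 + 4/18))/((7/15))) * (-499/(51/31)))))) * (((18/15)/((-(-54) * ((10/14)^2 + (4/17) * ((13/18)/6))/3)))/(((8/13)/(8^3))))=0.00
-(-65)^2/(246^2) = -4225/60516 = -0.07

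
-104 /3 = -34.67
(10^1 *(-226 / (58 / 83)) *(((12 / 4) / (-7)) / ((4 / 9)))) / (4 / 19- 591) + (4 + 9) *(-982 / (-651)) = 1214798149 / 84766710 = 14.33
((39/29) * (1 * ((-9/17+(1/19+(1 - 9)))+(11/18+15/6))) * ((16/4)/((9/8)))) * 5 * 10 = -324438400/252909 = -1282.83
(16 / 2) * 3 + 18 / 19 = 474 / 19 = 24.95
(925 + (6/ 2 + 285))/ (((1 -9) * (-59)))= 1213/ 472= 2.57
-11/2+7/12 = -59/12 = -4.92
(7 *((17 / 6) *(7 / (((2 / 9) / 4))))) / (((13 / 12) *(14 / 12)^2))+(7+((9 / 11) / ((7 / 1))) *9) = 1704524 / 1001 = 1702.82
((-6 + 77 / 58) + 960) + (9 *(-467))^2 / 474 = 87570499 / 2291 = 38223.70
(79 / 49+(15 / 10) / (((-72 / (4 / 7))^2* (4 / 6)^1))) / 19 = 11377 / 134064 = 0.08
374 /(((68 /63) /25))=17325 /2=8662.50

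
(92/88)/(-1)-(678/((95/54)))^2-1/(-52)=-766736144843/5162300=-148526.07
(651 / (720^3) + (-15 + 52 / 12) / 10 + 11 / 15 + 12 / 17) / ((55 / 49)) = 38610612761 / 116328960000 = 0.33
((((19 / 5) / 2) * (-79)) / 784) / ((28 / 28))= -1501 / 7840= -0.19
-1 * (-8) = 8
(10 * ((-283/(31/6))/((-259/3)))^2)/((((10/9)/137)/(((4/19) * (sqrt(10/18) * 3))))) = 127979659152 * sqrt(5)/1224831979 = 233.64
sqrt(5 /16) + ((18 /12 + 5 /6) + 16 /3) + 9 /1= sqrt(5) /4 + 50 /3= 17.23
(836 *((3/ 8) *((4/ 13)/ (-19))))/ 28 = -33/ 182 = -0.18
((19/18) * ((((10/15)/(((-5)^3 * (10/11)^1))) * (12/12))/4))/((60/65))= -0.00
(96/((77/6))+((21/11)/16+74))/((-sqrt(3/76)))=-100531 * sqrt(57)/1848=-410.71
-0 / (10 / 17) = 0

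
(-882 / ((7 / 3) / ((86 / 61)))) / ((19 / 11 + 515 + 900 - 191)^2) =-3933468 / 11089268629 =-0.00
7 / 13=0.54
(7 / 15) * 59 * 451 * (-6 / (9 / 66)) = -8195572 / 15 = -546371.47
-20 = -20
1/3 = 0.33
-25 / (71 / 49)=-1225 / 71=-17.25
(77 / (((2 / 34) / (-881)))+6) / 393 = -1153223 / 393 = -2934.41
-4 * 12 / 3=-16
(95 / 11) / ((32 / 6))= 285 / 176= 1.62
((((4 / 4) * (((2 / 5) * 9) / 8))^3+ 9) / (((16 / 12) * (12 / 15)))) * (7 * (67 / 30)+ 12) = 60292341 / 256000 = 235.52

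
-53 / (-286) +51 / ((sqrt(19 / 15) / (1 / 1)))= 53 / 286 +51*sqrt(285) / 19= 45.50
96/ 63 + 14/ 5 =454/ 105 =4.32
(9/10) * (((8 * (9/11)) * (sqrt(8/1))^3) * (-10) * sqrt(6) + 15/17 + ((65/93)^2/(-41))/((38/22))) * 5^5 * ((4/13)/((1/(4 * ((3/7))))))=1504102350000/1158113593- 3110400000 * sqrt(3)/1001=-5380690.09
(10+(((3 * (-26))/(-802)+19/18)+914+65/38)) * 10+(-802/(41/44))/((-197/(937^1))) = 7400703999196/553847967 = 13362.34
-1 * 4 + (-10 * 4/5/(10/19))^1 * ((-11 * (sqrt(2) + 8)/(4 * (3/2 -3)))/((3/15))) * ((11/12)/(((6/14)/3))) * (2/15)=-129284/135 -16093 * sqrt(2)/135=-1126.24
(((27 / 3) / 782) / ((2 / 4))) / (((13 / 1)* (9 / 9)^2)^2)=9 / 66079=0.00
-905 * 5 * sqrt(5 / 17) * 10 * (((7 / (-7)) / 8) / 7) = 22625 * sqrt(85) / 476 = 438.22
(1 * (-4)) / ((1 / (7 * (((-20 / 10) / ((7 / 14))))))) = 112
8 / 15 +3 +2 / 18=3.64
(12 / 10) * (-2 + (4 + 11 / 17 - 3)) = -36 / 85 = -0.42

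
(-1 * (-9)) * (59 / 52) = 531 / 52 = 10.21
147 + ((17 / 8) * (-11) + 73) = 196.62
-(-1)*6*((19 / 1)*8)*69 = 62928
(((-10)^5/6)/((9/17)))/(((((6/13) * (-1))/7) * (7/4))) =22100000/81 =272839.51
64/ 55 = 1.16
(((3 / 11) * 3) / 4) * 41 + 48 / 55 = 2037 / 220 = 9.26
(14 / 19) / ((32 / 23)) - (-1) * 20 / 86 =9963 / 13072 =0.76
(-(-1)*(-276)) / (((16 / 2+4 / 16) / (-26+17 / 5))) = 756.07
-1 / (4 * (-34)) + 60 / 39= 2733 / 1768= 1.55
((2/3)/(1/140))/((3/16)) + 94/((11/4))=52664/99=531.96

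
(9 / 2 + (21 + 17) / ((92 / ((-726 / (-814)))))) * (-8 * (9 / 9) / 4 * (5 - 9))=33144 / 851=38.95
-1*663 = -663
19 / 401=0.05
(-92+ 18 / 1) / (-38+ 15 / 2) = 148 / 61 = 2.43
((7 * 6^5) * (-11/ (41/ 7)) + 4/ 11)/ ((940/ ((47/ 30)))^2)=-2305187/ 8118000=-0.28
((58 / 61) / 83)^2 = 3364 / 25633969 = 0.00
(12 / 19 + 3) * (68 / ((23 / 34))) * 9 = 62424 / 19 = 3285.47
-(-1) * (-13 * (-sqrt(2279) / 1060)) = 13 * sqrt(2279) / 1060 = 0.59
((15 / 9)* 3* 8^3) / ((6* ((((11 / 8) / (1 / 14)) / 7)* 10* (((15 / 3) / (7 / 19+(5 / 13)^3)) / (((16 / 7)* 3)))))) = 13221888 / 1461005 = 9.05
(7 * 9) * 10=630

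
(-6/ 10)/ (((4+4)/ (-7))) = 21/ 40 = 0.52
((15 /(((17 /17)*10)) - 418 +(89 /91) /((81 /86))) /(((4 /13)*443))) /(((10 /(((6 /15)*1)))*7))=-1224947 /70330680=-0.02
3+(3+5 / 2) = 8.50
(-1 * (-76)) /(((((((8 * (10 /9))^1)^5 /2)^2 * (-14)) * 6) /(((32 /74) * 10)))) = -22082967873 /4345298944000000000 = -0.00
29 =29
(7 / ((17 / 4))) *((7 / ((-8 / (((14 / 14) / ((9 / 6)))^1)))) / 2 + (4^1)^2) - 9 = 1721 / 102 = 16.87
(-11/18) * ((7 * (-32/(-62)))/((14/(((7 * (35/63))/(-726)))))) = 70/82863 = 0.00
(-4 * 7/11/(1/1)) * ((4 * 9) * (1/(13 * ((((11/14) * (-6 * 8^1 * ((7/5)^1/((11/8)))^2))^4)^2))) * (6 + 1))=-2973506317138671875/329077982330615715132749119488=-0.00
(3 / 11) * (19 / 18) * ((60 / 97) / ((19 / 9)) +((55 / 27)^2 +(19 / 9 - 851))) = -1134553385 / 4667058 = -243.10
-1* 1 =-1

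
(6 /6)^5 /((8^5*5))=1 /163840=0.00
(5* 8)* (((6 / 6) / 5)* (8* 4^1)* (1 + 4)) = 1280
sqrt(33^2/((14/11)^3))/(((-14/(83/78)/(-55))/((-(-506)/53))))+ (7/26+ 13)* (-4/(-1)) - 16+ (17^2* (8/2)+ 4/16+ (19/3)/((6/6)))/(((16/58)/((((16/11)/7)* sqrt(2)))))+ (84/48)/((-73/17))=139197/3796+ 139748345* sqrt(154)/1890616+ 57797* sqrt(2)/66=2192.40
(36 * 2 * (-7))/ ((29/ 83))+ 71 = -39773/ 29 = -1371.48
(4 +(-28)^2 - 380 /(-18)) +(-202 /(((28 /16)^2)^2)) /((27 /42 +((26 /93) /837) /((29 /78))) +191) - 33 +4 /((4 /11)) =4904768542263908 /6232244568291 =787.00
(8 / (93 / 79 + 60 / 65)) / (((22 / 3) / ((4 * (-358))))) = -5882656 / 7909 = -743.79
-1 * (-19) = 19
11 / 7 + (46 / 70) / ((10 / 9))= 757 / 350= 2.16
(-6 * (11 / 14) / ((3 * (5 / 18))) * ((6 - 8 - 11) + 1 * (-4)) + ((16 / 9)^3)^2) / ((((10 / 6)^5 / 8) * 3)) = 19008263728 / 717609375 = 26.49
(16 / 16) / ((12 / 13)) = 13 / 12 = 1.08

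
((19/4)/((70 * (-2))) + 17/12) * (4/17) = 2323/7140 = 0.33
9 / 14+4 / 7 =17 / 14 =1.21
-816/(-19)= 816/19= 42.95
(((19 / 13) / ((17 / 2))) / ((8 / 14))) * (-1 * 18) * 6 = -7182 / 221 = -32.50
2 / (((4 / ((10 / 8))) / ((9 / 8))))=45 / 64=0.70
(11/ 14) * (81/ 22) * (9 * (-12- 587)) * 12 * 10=-1871447.14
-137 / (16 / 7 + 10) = -11.15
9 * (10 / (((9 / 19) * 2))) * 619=58805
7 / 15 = 0.47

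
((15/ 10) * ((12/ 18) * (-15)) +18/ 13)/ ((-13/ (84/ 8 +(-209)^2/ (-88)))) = -4071/ 8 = -508.88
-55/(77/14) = -10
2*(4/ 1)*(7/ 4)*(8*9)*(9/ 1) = 9072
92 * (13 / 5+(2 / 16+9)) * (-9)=-97083 / 10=-9708.30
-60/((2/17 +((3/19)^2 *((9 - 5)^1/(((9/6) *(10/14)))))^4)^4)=-15904581445345419162711127180204849113304862551116943359375/50909996830230692180399059495412685665486978985611524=-312405.86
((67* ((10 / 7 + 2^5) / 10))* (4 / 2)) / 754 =603 / 1015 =0.59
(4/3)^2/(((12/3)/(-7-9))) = -64/9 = -7.11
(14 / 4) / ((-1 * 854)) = -1 / 244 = -0.00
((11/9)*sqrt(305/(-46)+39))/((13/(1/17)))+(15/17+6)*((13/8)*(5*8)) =11*sqrt(68494)/91494+7605/17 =447.38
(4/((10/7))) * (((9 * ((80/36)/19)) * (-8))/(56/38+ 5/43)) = -19264/1299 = -14.83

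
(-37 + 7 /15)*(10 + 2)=-2192 /5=-438.40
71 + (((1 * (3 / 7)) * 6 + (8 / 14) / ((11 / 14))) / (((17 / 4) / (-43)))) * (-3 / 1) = 224003 / 1309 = 171.13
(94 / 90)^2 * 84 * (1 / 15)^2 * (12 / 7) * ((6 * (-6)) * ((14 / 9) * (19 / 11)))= -37606016 / 556875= -67.53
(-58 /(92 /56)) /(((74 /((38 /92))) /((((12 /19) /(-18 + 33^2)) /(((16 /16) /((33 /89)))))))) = -1276 /29613949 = -0.00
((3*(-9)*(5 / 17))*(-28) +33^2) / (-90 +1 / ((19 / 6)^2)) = -894197 / 61302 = -14.59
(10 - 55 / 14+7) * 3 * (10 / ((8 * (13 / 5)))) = 13725 / 728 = 18.85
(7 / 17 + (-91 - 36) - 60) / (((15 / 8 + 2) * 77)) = -25376 / 40579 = -0.63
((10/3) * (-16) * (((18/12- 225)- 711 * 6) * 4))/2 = 478880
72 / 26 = 2.77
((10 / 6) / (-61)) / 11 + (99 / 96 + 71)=4639805 / 64416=72.03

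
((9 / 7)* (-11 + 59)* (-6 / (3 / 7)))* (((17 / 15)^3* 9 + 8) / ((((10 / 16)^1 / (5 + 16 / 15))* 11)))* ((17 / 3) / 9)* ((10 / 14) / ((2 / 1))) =-223842944 / 61875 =-3617.66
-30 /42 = -5 /7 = -0.71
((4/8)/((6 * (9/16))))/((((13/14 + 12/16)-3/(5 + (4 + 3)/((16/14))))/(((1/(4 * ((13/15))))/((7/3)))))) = 1780/136929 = 0.01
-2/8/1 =-0.25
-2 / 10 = -1 / 5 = -0.20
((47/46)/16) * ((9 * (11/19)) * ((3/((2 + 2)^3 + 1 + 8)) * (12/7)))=41877/1786456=0.02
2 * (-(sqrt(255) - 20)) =40 - 2 * sqrt(255) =8.06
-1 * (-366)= 366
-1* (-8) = 8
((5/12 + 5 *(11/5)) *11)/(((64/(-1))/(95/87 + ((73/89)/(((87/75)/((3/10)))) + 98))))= -2317499261/11893248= -194.86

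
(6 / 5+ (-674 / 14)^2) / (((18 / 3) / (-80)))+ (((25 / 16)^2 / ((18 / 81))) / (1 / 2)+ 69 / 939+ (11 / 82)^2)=-611767750381741 / 19800189696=-30897.07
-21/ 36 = -7/ 12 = -0.58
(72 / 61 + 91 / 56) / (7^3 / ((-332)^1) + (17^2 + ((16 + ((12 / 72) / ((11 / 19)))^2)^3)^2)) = 0.00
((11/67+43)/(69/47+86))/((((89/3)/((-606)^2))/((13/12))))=162227604708/24513893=6617.78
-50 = -50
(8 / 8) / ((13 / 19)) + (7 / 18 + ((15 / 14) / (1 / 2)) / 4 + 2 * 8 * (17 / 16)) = 19.39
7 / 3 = 2.33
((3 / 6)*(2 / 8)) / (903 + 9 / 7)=7 / 50640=0.00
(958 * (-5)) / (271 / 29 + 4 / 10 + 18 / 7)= -4861850 / 12501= -388.92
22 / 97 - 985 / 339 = -88087 / 32883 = -2.68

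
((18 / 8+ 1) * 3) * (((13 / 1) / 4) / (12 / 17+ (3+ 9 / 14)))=20111 / 2760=7.29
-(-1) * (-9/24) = -3/8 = -0.38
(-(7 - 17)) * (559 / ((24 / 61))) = 170495 / 12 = 14207.92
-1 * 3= -3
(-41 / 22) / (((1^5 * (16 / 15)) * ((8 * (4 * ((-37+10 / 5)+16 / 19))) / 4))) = 11685 / 1827584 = 0.01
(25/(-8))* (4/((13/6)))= -75/13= -5.77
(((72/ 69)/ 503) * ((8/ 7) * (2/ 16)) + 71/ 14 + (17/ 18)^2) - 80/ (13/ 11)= -21055652447/ 341100396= -61.73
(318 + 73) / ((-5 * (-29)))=391 / 145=2.70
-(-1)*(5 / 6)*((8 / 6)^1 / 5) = 2 / 9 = 0.22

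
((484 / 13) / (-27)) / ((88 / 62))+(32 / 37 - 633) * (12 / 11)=-98653255 / 142857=-690.57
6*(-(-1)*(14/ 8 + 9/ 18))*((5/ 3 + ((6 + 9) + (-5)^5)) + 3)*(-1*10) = 419220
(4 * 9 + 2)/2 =19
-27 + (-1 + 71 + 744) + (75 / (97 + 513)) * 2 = 48022 / 61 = 787.25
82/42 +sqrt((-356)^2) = 7517/21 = 357.95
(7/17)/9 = 7/153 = 0.05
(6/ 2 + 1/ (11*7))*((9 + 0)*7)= 2088/ 11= 189.82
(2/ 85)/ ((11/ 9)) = 18/ 935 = 0.02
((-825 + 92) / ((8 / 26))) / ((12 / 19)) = -181051 / 48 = -3771.90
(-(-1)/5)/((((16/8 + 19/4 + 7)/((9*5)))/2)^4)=26873856/73205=367.10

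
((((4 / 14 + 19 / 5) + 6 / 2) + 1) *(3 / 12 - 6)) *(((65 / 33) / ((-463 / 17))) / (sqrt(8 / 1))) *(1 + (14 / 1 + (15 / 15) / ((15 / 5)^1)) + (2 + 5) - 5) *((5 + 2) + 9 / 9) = 37400714 *sqrt(2) / 320859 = 164.85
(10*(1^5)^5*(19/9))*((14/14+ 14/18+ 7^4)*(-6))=-8217500/27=-304351.85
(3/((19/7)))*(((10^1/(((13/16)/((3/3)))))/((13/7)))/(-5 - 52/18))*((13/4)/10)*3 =-15876/17537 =-0.91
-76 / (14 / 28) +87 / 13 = -1889 / 13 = -145.31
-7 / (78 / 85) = -595 / 78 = -7.63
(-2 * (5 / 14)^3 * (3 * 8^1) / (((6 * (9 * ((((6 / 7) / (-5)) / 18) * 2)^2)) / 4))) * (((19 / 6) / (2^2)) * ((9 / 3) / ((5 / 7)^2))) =-2078.12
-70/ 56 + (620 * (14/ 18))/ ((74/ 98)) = 848975/ 1332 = 637.37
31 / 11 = 2.82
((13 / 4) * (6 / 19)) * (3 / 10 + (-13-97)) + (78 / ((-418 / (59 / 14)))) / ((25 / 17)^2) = -413116353 / 3657500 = -112.95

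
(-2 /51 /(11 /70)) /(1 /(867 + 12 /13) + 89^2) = -131635 /4178171668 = -0.00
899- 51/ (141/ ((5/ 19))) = 898.90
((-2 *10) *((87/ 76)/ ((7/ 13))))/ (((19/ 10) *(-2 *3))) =9425/ 2527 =3.73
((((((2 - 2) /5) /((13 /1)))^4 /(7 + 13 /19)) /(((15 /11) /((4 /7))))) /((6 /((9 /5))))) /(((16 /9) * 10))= 0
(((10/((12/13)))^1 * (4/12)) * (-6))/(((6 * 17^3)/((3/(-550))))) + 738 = 2393024053/3242580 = 738.00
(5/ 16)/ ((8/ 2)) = 5/ 64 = 0.08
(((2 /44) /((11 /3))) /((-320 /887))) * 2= -2661 /38720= -0.07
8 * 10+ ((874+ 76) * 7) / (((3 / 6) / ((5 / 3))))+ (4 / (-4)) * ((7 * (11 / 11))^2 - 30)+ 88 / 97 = 6468515 / 291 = 22228.57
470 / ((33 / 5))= 2350 / 33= 71.21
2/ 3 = 0.67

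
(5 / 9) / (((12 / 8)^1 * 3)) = 10 / 81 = 0.12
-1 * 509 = -509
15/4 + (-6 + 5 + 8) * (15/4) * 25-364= 296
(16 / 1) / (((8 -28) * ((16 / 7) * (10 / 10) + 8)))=-7 / 90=-0.08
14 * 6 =84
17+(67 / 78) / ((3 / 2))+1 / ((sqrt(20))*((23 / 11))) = 11*sqrt(5) / 230+2056 / 117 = 17.68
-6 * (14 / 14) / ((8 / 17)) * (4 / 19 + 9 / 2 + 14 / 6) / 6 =-13651 / 912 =-14.97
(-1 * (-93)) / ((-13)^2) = 93 / 169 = 0.55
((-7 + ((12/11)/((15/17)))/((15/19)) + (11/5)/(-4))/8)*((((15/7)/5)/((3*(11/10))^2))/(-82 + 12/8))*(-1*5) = -2015/1102068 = -0.00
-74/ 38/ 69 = -37/ 1311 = -0.03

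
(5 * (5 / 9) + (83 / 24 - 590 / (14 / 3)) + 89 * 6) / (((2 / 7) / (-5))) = -1042795 / 144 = -7241.63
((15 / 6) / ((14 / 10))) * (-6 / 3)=-25 / 7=-3.57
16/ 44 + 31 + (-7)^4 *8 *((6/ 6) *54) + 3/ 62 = 707413647/ 682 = 1037263.41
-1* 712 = -712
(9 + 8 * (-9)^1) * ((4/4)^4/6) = -21/2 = -10.50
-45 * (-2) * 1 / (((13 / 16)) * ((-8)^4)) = 45 / 1664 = 0.03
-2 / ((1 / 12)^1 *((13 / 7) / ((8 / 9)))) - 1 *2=-526 / 39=-13.49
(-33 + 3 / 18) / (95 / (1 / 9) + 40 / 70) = -1379 / 35934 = -0.04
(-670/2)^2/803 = 139.76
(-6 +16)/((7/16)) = 160/7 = 22.86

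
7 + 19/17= 138/17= 8.12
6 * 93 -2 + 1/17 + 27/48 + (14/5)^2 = 3838337/6800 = 564.46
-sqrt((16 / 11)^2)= -16 / 11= -1.45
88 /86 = 44 /43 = 1.02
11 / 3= 3.67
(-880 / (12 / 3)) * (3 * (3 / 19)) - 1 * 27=-2493 / 19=-131.21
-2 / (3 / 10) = -20 / 3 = -6.67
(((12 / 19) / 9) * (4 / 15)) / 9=16 / 7695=0.00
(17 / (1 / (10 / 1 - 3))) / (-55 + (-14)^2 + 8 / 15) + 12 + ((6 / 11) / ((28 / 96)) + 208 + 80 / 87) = 289133389 / 1292907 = 223.63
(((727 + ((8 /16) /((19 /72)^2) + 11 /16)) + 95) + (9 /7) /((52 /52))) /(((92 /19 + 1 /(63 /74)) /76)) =302446701 /28808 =10498.71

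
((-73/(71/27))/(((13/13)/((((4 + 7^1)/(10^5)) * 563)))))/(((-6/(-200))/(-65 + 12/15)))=1306085121/355000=3679.11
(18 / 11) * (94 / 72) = 47 / 22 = 2.14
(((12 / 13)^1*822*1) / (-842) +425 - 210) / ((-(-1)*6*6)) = 1171763 / 197028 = 5.95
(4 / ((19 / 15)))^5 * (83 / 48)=1344600000 / 2476099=543.03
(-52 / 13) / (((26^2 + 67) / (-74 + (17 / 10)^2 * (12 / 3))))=6244 / 18575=0.34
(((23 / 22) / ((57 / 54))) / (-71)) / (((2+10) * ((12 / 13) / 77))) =-2093 / 21584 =-0.10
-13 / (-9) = 1.44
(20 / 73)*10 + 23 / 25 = 6679 / 1825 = 3.66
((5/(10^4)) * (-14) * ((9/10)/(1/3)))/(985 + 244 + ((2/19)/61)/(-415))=-6060411/394087042000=-0.00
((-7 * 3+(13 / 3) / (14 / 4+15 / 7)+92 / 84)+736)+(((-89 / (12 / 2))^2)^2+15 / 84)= 35210354485 / 716688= 49129.26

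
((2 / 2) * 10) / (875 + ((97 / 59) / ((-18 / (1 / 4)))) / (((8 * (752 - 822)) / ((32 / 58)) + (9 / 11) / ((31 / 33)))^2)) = 41985016413120 / 3673688936054783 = 0.01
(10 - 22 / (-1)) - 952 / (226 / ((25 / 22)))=33826 / 1243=27.21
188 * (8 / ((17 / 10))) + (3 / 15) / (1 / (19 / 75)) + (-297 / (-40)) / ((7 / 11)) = 320023513 / 357000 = 896.42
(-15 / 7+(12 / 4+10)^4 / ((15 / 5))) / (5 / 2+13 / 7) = 399764 / 183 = 2184.50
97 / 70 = 1.39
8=8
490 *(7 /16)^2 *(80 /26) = 288.58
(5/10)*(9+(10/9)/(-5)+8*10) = 799/18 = 44.39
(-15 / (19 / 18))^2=201.94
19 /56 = 0.34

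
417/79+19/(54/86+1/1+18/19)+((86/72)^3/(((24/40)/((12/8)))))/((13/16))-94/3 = -2645121112/196903629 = -13.43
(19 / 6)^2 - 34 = -863 / 36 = -23.97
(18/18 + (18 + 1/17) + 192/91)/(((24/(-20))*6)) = -13645/4641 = -2.94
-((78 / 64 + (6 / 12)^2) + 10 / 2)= -207 / 32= -6.47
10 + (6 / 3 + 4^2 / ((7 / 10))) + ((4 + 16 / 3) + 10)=1138 / 21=54.19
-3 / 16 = -0.19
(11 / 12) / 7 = 11 / 84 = 0.13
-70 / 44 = -35 / 22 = -1.59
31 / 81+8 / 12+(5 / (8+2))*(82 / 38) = 6551 / 3078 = 2.13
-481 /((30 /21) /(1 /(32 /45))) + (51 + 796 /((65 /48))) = 165.33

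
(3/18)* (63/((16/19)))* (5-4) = 12.47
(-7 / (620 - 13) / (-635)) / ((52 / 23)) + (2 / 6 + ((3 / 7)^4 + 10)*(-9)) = -12989075976157 / 144370737420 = -89.97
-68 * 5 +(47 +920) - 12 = 615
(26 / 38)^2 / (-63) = -169 / 22743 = -0.01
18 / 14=9 / 7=1.29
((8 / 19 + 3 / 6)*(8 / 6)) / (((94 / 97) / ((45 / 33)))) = 16975 / 9823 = 1.73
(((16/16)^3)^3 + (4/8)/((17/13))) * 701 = 32947/34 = 969.03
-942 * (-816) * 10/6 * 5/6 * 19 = 20284400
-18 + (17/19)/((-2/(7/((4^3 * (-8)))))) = -17.99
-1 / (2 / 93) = -93 / 2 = -46.50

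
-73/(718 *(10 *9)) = -73/64620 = -0.00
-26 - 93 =-119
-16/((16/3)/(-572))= 1716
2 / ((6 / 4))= 4 / 3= 1.33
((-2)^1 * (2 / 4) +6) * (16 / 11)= 80 / 11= 7.27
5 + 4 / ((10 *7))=177 / 35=5.06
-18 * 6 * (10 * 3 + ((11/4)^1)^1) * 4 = -14148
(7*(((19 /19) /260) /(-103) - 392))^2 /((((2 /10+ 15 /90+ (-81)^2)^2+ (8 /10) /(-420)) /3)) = 1020589853467513581 /1945137518346294220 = 0.52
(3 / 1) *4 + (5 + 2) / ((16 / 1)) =199 / 16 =12.44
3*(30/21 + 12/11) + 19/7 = 113/11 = 10.27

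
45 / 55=0.82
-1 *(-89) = 89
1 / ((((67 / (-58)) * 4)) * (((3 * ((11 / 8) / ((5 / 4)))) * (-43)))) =145 / 95073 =0.00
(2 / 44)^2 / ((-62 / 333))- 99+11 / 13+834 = 287052199 / 390104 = 735.84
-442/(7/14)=-884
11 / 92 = 0.12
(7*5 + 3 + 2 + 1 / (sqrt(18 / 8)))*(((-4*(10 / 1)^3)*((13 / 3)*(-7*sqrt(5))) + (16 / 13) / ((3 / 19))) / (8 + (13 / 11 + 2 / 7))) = 2855776 / 85293 + 3419416000*sqrt(5) / 6561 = 1165411.72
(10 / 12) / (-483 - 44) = -5 / 3162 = -0.00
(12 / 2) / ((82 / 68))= 204 / 41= 4.98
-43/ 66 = -0.65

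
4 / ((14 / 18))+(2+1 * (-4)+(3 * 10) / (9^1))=6.48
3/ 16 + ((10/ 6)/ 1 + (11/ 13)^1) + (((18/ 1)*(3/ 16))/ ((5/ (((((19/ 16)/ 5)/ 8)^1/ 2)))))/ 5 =26980007/ 9984000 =2.70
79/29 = 2.72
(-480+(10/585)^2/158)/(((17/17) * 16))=-259543439/8651448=-30.00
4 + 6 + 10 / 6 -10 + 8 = 29 / 3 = 9.67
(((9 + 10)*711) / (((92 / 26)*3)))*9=526851 / 46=11453.28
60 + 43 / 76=4603 / 76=60.57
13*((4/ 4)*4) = 52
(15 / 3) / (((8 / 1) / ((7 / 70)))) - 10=-159 / 16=-9.94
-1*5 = -5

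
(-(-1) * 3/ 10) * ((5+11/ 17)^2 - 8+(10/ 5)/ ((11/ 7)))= 23997/ 3179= 7.55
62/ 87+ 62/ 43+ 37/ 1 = 146477/ 3741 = 39.15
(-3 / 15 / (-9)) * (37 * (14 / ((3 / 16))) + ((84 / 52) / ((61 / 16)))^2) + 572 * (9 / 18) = 5898419818 / 16978923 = 347.40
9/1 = 9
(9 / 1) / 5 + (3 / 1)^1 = 4.80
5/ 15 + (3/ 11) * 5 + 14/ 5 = 4.50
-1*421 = -421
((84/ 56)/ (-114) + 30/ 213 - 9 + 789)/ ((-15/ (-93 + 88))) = 4209569/ 16188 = 260.04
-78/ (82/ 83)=-3237/ 41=-78.95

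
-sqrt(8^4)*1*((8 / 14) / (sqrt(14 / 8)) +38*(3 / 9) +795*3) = -460352 / 3-512*sqrt(7) / 49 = -153478.31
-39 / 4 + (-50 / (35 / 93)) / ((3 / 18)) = -22593 / 28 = -806.89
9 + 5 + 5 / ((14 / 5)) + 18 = 473 / 14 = 33.79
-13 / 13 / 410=-1 / 410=-0.00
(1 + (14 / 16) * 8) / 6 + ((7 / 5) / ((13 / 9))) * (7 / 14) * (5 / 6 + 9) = 4757 / 780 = 6.10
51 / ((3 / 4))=68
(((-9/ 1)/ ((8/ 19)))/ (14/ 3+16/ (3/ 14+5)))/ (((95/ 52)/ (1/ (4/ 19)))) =-486837/ 67760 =-7.18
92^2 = 8464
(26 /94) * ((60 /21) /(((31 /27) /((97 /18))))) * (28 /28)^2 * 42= 226980 /1457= 155.79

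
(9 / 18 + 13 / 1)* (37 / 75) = 333 / 50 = 6.66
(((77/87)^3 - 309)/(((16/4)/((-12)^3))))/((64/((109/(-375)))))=-11064638723/18291750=-604.90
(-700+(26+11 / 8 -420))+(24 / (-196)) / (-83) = -35549599 / 32536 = -1092.62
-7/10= -0.70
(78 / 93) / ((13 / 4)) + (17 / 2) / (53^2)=45471 / 174158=0.26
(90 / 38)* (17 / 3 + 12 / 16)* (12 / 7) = 495 / 19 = 26.05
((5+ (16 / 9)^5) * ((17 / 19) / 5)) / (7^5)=22844957 / 94281471585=0.00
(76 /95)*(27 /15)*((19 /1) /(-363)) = -228 /3025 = -0.08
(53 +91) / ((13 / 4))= 576 / 13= 44.31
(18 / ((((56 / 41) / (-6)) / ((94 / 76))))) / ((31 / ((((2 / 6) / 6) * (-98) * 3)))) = 121401 / 2356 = 51.53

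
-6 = -6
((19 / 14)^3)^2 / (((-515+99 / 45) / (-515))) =121143143575 / 19305730304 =6.27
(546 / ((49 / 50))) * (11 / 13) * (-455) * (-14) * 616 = 1849848000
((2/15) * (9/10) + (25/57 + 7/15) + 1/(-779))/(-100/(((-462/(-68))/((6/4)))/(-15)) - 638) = -767767/230058175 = -0.00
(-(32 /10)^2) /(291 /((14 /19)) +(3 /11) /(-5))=-39424 /1520265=-0.03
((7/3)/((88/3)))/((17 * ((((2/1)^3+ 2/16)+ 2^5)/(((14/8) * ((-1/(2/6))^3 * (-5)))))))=2205/80036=0.03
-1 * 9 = -9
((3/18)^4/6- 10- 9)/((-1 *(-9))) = -147743/69984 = -2.11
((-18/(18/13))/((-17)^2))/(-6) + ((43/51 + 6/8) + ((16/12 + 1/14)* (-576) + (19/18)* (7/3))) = -175896937/218484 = -805.08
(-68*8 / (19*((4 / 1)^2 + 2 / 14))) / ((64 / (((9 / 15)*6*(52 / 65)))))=-4284 / 53675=-0.08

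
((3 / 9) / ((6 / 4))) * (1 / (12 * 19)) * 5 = 5 / 1026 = 0.00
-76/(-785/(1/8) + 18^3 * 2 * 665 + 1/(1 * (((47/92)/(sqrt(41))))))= -81321750470/8292978108302411 + 20539 * sqrt(41)/8292978108302411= -0.00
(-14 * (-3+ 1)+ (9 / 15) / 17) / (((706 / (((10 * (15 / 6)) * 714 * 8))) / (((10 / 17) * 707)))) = 14152160400 / 6001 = 2358300.35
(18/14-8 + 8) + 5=44/7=6.29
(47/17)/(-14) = -47/238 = -0.20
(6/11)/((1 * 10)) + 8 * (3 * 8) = 10563/55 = 192.05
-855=-855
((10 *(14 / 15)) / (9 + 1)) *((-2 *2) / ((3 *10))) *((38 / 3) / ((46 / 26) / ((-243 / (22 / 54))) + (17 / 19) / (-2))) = 127724688 / 36489875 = 3.50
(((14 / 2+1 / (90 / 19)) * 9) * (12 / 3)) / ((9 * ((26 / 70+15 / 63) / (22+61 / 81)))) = 8372749 / 7776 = 1076.74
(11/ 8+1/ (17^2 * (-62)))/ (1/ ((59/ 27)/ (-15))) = -0.20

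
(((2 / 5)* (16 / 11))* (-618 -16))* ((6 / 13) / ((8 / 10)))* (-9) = 273888 / 143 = 1915.30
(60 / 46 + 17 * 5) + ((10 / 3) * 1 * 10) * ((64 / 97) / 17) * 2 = 10114195 / 113781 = 88.89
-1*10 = -10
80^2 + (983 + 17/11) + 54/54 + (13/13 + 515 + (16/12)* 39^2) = 109225/11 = 9929.55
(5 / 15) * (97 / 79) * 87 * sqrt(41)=228.00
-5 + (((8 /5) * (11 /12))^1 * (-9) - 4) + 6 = -81 /5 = -16.20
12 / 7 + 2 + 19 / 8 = 6.09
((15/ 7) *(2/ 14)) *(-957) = -14355/ 49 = -292.96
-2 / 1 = -2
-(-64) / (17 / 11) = 704 / 17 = 41.41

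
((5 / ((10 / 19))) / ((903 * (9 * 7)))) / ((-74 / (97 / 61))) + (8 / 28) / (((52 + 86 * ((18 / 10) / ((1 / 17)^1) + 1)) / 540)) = 16507311689 / 296343675684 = 0.06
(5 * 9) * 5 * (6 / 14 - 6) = -8775 / 7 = -1253.57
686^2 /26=235298 /13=18099.85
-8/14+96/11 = 628/77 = 8.16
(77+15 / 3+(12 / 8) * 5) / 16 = 179 / 32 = 5.59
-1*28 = -28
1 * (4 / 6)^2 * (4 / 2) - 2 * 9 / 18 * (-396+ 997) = -5401 / 9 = -600.11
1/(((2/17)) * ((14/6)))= 51/14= 3.64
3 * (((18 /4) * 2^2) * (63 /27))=126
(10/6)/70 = 1/42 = 0.02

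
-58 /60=-29 /30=-0.97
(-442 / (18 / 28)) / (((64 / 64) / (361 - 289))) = -49504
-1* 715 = -715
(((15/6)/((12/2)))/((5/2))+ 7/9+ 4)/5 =89/90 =0.99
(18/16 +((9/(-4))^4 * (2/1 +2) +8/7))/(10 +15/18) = 10833/1120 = 9.67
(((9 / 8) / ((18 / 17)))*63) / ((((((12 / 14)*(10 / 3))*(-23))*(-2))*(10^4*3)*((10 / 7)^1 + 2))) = 5831 / 1177600000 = 0.00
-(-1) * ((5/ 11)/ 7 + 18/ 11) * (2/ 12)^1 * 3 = 131/ 154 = 0.85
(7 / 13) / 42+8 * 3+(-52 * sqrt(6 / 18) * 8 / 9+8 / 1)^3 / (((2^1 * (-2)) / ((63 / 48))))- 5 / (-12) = -8075621 / 1404+9996896 * sqrt(3) / 2187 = 2165.43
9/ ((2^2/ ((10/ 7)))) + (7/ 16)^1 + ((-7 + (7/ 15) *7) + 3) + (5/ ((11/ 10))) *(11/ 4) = 25903/ 1680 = 15.42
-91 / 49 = -13 / 7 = -1.86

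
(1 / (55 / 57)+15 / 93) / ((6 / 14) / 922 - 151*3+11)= -13179068 / 4863793825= -0.00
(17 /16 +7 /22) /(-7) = -243 /1232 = -0.20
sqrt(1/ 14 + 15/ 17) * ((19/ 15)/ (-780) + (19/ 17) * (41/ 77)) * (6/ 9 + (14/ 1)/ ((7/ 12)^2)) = 3990259331 * sqrt(54026)/ 38272934700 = 24.23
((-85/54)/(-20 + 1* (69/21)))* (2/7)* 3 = 85/1053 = 0.08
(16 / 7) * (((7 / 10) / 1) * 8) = 64 / 5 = 12.80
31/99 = 0.31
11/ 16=0.69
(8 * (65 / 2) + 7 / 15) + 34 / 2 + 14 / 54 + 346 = 84203 / 135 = 623.73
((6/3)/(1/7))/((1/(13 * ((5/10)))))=91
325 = 325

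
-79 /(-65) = 79 /65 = 1.22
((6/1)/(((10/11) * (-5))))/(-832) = 33/20800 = 0.00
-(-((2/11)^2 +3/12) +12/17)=-3479/8228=-0.42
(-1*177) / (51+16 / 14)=-1239 / 365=-3.39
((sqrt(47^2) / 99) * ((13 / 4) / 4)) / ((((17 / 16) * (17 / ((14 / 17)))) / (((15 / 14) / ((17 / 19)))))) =58045 / 2756193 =0.02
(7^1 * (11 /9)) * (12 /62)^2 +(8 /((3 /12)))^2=1024.32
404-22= 382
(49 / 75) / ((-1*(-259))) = 7 / 2775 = 0.00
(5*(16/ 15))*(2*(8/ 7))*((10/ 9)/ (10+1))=2560/ 2079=1.23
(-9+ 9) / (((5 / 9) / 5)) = 0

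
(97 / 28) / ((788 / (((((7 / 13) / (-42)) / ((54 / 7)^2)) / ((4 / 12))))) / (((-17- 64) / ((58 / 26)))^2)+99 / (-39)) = -79443 / 21264868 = -0.00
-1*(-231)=231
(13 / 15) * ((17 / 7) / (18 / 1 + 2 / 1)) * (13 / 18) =2873 / 37800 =0.08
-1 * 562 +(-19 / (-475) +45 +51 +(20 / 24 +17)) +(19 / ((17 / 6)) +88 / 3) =-1050823 / 2550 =-412.09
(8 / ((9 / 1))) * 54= 48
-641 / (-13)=641 / 13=49.31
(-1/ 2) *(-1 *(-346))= -173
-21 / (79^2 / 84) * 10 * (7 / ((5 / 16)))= -395136 / 6241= -63.31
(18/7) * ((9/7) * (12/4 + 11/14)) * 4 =17172/343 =50.06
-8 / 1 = -8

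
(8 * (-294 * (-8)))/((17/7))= 131712/17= 7747.76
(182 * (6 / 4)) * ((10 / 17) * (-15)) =-40950 / 17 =-2408.82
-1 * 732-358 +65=-1025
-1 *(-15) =15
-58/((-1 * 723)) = 58/723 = 0.08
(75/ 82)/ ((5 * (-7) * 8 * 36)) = -5/ 55104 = -0.00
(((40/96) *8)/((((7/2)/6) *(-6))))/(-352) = 5/1848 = 0.00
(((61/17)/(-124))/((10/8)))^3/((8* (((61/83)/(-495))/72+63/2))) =-16785925893/340955665676714425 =-0.00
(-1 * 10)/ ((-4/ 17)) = 85/ 2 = 42.50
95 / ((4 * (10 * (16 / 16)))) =19 / 8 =2.38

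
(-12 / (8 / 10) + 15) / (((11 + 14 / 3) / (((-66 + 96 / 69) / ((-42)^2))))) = 0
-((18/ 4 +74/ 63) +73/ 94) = -19102/ 2961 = -6.45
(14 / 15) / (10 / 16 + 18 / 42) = 784 / 885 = 0.89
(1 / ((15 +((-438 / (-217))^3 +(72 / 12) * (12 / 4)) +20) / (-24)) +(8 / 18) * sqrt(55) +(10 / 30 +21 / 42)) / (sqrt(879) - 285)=-190 * sqrt(55) / 120519 - 157372652135 / 100528635756612 - 2 * sqrt(48345) / 361557 - 1656554233 * sqrt(879) / 301585907269836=-0.01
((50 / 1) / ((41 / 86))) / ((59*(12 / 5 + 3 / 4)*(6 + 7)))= 86000 / 1981161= 0.04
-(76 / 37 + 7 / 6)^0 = -1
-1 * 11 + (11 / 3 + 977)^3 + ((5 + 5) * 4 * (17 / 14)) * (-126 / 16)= 50928140527 / 54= 943113713.46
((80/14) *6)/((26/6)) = 720/91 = 7.91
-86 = -86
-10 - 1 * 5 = -15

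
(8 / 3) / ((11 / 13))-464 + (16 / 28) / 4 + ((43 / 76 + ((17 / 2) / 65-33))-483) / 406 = -30576322727 / 66186120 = -461.97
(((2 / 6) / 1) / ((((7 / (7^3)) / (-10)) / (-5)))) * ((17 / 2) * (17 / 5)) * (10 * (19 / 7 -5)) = -1618400 / 3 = -539466.67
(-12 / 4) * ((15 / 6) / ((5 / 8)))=-12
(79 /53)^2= 6241 /2809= 2.22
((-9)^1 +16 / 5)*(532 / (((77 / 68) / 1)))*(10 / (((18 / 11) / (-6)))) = 299744 / 3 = 99914.67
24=24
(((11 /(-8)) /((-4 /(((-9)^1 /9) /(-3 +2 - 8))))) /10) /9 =11 /25920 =0.00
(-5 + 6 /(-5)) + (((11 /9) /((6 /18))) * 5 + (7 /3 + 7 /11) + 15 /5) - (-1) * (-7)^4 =399152 /165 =2419.10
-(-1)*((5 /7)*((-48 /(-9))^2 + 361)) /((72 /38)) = 332975 /2268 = 146.81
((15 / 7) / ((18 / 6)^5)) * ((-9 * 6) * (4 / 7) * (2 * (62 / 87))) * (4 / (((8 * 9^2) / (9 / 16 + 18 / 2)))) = -2635 / 115101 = -0.02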